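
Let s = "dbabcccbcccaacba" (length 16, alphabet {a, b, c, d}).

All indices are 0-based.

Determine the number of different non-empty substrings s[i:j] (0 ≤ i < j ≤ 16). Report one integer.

115

rank | idx | suffix
   0 |  15 | a
   1 |  11 | aacba
   2 |   2 | abcccbcccaacba
   3 |  12 | acba
   4 |  14 | ba
   5 |   1 | babcccbcccaacba
   6 |   7 | bcccaacba
   7 |   3 | bcccbcccaacba
   8 |  10 | caacba
   9 |  13 | cba
  10 |   6 | cbcccaacba
  11 |   9 | ccaacba
  12 |   5 | ccbcccaacba
  13 |   8 | cccaacba
  14 |   4 | cccbcccaacba
  15 |   0 | dbabcccbcccaacba

SA = [15, 11, 2, 12, 14, 1, 7, 3, 10, 13, 6, 9, 5, 8, 4, 0]
i: (SA[i-1],SA[i]) lcp shared
  1: (15,11) 1 'a'
  2: (11,2) 1 'a'
  3: (2,12) 1 'a'
  4: (12,14) 0 ''
  5: (14,1) 2 'ba'
  6: (1,7) 1 'b'
  7: (7,3) 4 'bccc'
  8: (3,10) 0 ''
  9: (10,13) 1 'c'
  10: (13,6) 2 'cb'
  11: (6,9) 1 'c'
  12: (9,5) 2 'cc'
  13: (5,8) 2 'cc'
  14: (8,4) 3 'ccc'
  15: (4,0) 0 ''

n(n+1)/2 = 16·17/2 = 136
Σ LCP = 0 + 1 + 1 + 1 + 0 + 2 + 1 + 4 + 0 + 1 + 2 + 1 + 2 + 2 + 3 + 0 = 21
distinct = 136 − 21 = 115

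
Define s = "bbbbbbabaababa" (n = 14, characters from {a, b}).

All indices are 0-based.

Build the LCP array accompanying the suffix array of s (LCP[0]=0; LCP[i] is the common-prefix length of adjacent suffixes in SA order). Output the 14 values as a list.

[0, 1, 1, 3, 3, 0, 2, 2, 4, 1, 2, 3, 4, 5]

rank | idx | suffix
   0 |  13 | a
   1 |   8 | aababa
   2 |  11 | aba
   3 |   6 | abaababa
   4 |   9 | ababa
   5 |  12 | ba
   6 |   7 | baababa
   7 |  10 | baba
   8 |   5 | babaababa
   9 |   4 | bbabaababa
  10 |   3 | bbbabaababa
  11 |   2 | bbbbabaababa
  12 |   1 | bbbbbabaababa
  13 |   0 | bbbbbbabaababa

SA = [13, 8, 11, 6, 9, 12, 7, 10, 5, 4, 3, 2, 1, 0]
i: (SA[i-1],SA[i]) lcp shared
  1: (13,8) 1 'a'
  2: (8,11) 1 'a'
  3: (11,6) 3 'aba'
  4: (6,9) 3 'aba'
  5: (9,12) 0 ''
  6: (12,7) 2 'ba'
  7: (7,10) 2 'ba'
  8: (10,5) 4 'baba'
  9: (5,4) 1 'b'
  10: (4,3) 2 'bb'
  11: (3,2) 3 'bbb'
  12: (2,1) 4 'bbbb'
  13: (1,0) 5 'bbbbb'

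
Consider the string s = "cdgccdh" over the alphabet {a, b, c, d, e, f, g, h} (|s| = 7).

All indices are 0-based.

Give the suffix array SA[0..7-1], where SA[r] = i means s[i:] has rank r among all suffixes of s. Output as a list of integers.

[3, 0, 4, 1, 5, 2, 6]

rank→(start, suffix):
  0 → (3, 'ccdh')
  1 → (0, 'cdgccdh')
  2 → (4, 'cdh')
  3 → (1, 'dgccdh')
  4 → (5, 'dh')
  5 → (2, 'gccdh')
  6 → (6, 'h')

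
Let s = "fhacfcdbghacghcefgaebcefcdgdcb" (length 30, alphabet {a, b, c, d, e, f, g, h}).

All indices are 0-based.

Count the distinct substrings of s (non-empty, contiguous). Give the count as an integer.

rank | idx | suffix
   0 |   2 | acfcdbghacghcefgaebcefcdgdcb
   1 |  10 | acghcefgaebcefcdgdcb
   2 |  18 | aebcefcdgdcb
   3 |  29 | b
   4 |  20 | bcefcdgdcb
   5 |   7 | bghacghcefgaebcefcdgdcb
   6 |  28 | cb
   7 |   5 | cdbghacghcefgaebcefcdgdcb
   8 |  24 | cdgdcb
   9 |  21 | cefcdgdcb
  10 |  14 | cefgaebcefcdgdcb
  11 |   3 | cfcdbghacghcefgaebcefcdgdcb
  12 |  11 | cghcefgaebcefcdgdcb
  13 |   6 | dbghacghcefgaebcefcdgdcb
  14 |  27 | dcb
  15 |  25 | dgdcb
  16 |  19 | ebcefcdgdcb
  17 |  22 | efcdgdcb
  18 |  15 | efgaebcefcdgdcb
  19 |   4 | fcdbghacghcefgaebcefcdgdcb
  20 |  23 | fcdgdcb
  21 |  16 | fgaebcefcdgdcb
  22 |   0 | fhacfcdbghacghcefgaebcefcdgdcb
  23 |  17 | gaebcefcdgdcb
  24 |  26 | gdcb
  25 |   8 | ghacghcefgaebcefcdgdcb
  26 |  12 | ghcefgaebcefcdgdcb
  27 |   1 | hacfcdbghacghcefgaebcefcdgdcb
  28 |   9 | hacghcefgaebcefcdgdcb
  29 |  13 | hcefgaebcefcdgdcb

SA = [2, 10, 18, 29, 20, 7, 28, 5, 24, 21, 14, 3, 11, 6, 27, 25, 19, 22, 15, 4, 23, 16, 0, 17, 26, 8, 12, 1, 9, 13]
rank  pair      lcp
   1  s[2:],s[10:]  2  'ac'
   2  s[10:],s[18:]  1  'a'
   3  s[18:],s[29:]  0  ''
   4  s[29:],s[20:]  1  'b'
   5  s[20:],s[7:]  1  'b'
   6  s[7:],s[28:]  0  ''
   7  s[28:],s[5:]  1  'c'
   8  s[5:],s[24:]  2  'cd'
   9  s[24:],s[21:]  1  'c'
  10  s[21:],s[14:]  3  'cef'
  11  s[14:],s[3:]  1  'c'
  12  s[3:],s[11:]  1  'c'
  13  s[11:],s[6:]  0  ''
  14  s[6:],s[27:]  1  'd'
  15  s[27:],s[25:]  1  'd'
  16  s[25:],s[19:]  0  ''
  17  s[19:],s[22:]  1  'e'
  18  s[22:],s[15:]  2  'ef'
  19  s[15:],s[4:]  0  ''
  20  s[4:],s[23:]  3  'fcd'
  21  s[23:],s[16:]  1  'f'
  22  s[16:],s[0:]  1  'f'
  23  s[0:],s[17:]  0  ''
  24  s[17:],s[26:]  1  'g'
  25  s[26:],s[8:]  1  'g'
  26  s[8:],s[12:]  2  'gh'
  27  s[12:],s[1:]  0  ''
  28  s[1:],s[9:]  3  'hac'
  29  s[9:],s[13:]  1  'h'

n(n+1)/2 = 30·31/2 = 465
Σ LCP = 0 + 2 + 1 + 0 + 1 + 1 + 0 + 1 + 2 + 1 + 3 + 1 + 1 + 0 + 1 + 1 + 0 + 1 + 2 + 0 + 3 + 1 + 1 + 0 + 1 + 1 + 2 + 0 + 3 + 1 = 32
distinct = 465 − 32 = 433

433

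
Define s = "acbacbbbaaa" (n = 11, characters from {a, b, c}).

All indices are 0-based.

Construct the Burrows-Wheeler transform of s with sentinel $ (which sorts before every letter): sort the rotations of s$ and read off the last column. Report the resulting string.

aaab$bbcbcaa

rank  rotation      last
    0  $acbacbbbaaa  a
    1  a$acbacbbbaa  a
    2  aa$acbacbbba  a
    3  aaa$acbacbbb  b
    4  acbacbbbaaa$  $
    5  acbbbaaa$acb  b
    6  baaa$acbacbb  b
    7  bacbbbaaa$ac  c
    8  bbaaa$acbacb  b
    9  bbbaaa$acbac  c
   10  cbacbbbaaa$a  a
   11  cbbbaaa$acba  a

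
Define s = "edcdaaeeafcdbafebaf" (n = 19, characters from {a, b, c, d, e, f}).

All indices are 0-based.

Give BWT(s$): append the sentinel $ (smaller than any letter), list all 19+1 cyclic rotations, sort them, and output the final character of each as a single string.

rank  rotation              last
    0  $edcdaaeeafcdbafebaf  f
    1  aaeeafcdbafebaf$edcd  d
    2  aeeafcdbafebaf$edcda  a
    3  af$edcdaaeeafcdbafeb  b
    4  afcdbafebaf$edcdaaee  e
    5  afebaf$edcdaaeeafcdb  b
    6  baf$edcdaaeeafcdbafe  e
    7  bafebaf$edcdaaeeafcd  d
    8  cdaaeeafcdbafebaf$ed  d
    9  cdbafebaf$edcdaaeeaf  f
   10  daaeeafcdbafebaf$edc  c
   11  dbafebaf$edcdaaeeafc  c
   12  dcdaaeeafcdbafebaf$e  e
   13  eafcdbafebaf$edcdaae  e
   14  ebaf$edcdaaeeafcdbaf  f
   15  edcdaaeeafcdbafebaf$  $
   16  eeafcdbafebaf$edcdaa  a
   17  f$edcdaaeeafcdbafeba  a
   18  fcdbafebaf$edcdaaeea  a
   19  febaf$edcdaaeeafcdba  a

fdabebeddfcceef$aaaa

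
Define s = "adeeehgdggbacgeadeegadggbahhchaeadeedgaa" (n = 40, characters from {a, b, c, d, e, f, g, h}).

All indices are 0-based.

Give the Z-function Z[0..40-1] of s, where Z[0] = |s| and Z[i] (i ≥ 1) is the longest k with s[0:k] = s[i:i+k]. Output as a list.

Z[0]=40
i=1: fresh scan; Z[1]=0
i=2: fresh scan; Z[2]=0
i=3: fresh scan; Z[3]=0
i=4: fresh scan; Z[4]=0
i=5: fresh scan; Z[5]=0
i=6: fresh scan; Z[6]=0
i=7: fresh scan; Z[7]=0
i=8: fresh scan; Z[8]=0
i=9: fresh scan; Z[9]=0
i=10: fresh scan; Z[10]=0
i=11: fresh scan; Z[11]=1 extend→box=[11,12)
i=12: fresh scan; Z[12]=0
i=13: fresh scan; Z[13]=0
i=14: fresh scan; Z[14]=0
i=15: fresh scan; Z[15]=4 extend→box=[15,19)
i=16: min(r-i=3, Z[1]=0)=0; Z[16]=0
i=17: min(r-i=2, Z[2]=0)=0; Z[17]=0
i=18: min(r-i=1, Z[3]=0)=0; Z[18]=0
i=19: fresh scan; Z[19]=0
i=20: fresh scan; Z[20]=2 extend→box=[20,22)
i=21: min(r-i=1, Z[1]=0)=0; Z[21]=0
i=22: fresh scan; Z[22]=0
i=23: fresh scan; Z[23]=0
i=24: fresh scan; Z[24]=0
i=25: fresh scan; Z[25]=1 extend→box=[25,26)
i=26: fresh scan; Z[26]=0
i=27: fresh scan; Z[27]=0
i=28: fresh scan; Z[28]=0
i=29: fresh scan; Z[29]=0
i=30: fresh scan; Z[30]=1 extend→box=[30,31)
i=31: fresh scan; Z[31]=0
i=32: fresh scan; Z[32]=4 extend→box=[32,36)
i=33: min(r-i=3, Z[1]=0)=0; Z[33]=0
i=34: min(r-i=2, Z[2]=0)=0; Z[34]=0
i=35: min(r-i=1, Z[3]=0)=0; Z[35]=0
i=36: fresh scan; Z[36]=0
i=37: fresh scan; Z[37]=0
i=38: fresh scan; Z[38]=1 extend→box=[38,39)
i=39: fresh scan; Z[39]=1 extend→box=[39,40)

[40, 0, 0, 0, 0, 0, 0, 0, 0, 0, 0, 1, 0, 0, 0, 4, 0, 0, 0, 0, 2, 0, 0, 0, 0, 1, 0, 0, 0, 0, 1, 0, 4, 0, 0, 0, 0, 0, 1, 1]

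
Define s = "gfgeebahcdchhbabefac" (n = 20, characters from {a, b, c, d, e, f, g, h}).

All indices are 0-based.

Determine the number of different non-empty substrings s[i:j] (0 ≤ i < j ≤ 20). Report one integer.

197

rank→(start, suffix):
  0 → (14, 'abefac')
  1 → (18, 'ac')
  2 → (6, 'ahcdchhbabefac')
  3 → (13, 'babefac')
  4 → (5, 'bahcdchhbabefac')
  5 → (15, 'befac')
  6 → (19, 'c')
  7 → (8, 'cdchhbabefac')
  8 → (10, 'chhbabefac')
  9 → (9, 'dchhbabefac')
  10 → (4, 'ebahcdchhbabefac')
  11 → (3, 'eebahcdchhbabefac')
  12 → (16, 'efac')
  13 → (17, 'fac')
  14 → (1, 'fgeebahcdchhbabefac')
  15 → (2, 'geebahcdchhbabefac')
  16 → (0, 'gfgeebahcdchhbabefac')
  17 → (12, 'hbabefac')
  18 → (7, 'hcdchhbabefac')
  19 → (11, 'hhbabefac')

SA = [14, 18, 6, 13, 5, 15, 19, 8, 10, 9, 4, 3, 16, 17, 1, 2, 0, 12, 7, 11]
[i] adj suffixes → lcp
  [1] 14/18 → 1 ('a')
  [2] 18/6 → 1 ('a')
  [3] 6/13 → 0 ('')
  [4] 13/5 → 2 ('ba')
  [5] 5/15 → 1 ('b')
  [6] 15/19 → 0 ('')
  [7] 19/8 → 1 ('c')
  [8] 8/10 → 1 ('c')
  [9] 10/9 → 0 ('')
  [10] 9/4 → 0 ('')
  [11] 4/3 → 1 ('e')
  [12] 3/16 → 1 ('e')
  [13] 16/17 → 0 ('')
  [14] 17/1 → 1 ('f')
  [15] 1/2 → 0 ('')
  [16] 2/0 → 1 ('g')
  [17] 0/12 → 0 ('')
  [18] 12/7 → 1 ('h')
  [19] 7/11 → 1 ('h')

n(n+1)/2 = 20·21/2 = 210
Σ LCP = 0 + 1 + 1 + 0 + 2 + 1 + 0 + 1 + 1 + 0 + 0 + 1 + 1 + 0 + 1 + 0 + 1 + 0 + 1 + 1 = 13
distinct = 210 − 13 = 197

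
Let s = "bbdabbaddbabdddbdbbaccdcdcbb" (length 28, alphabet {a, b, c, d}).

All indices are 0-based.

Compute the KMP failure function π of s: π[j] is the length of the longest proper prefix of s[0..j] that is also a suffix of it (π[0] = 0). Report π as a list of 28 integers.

π[0] = 0
j=1 s[j]='b': π[1]=1 (border 'b')
j=2 s[j]='d': k: 1→0; π[2]=0 (border '')
j=3 s[j]='a': π[3]=0 (border '')
j=4 s[j]='b': π[4]=1 (border 'b')
j=5 s[j]='b': π[5]=2 (border 'bb')
j=6 s[j]='a': k: 2→1→0; π[6]=0 (border '')
j=7 s[j]='d': π[7]=0 (border '')
j=8 s[j]='d': π[8]=0 (border '')
j=9 s[j]='b': π[9]=1 (border 'b')
j=10 s[j]='a': k: 1→0; π[10]=0 (border '')
j=11 s[j]='b': π[11]=1 (border 'b')
j=12 s[j]='d': k: 1→0; π[12]=0 (border '')
j=13 s[j]='d': π[13]=0 (border '')
j=14 s[j]='d': π[14]=0 (border '')
j=15 s[j]='b': π[15]=1 (border 'b')
j=16 s[j]='d': k: 1→0; π[16]=0 (border '')
j=17 s[j]='b': π[17]=1 (border 'b')
j=18 s[j]='b': π[18]=2 (border 'bb')
j=19 s[j]='a': k: 2→1→0; π[19]=0 (border '')
j=20 s[j]='c': π[20]=0 (border '')
j=21 s[j]='c': π[21]=0 (border '')
j=22 s[j]='d': π[22]=0 (border '')
j=23 s[j]='c': π[23]=0 (border '')
j=24 s[j]='d': π[24]=0 (border '')
j=25 s[j]='c': π[25]=0 (border '')
j=26 s[j]='b': π[26]=1 (border 'b')
j=27 s[j]='b': π[27]=2 (border 'bb')

[0, 1, 0, 0, 1, 2, 0, 0, 0, 1, 0, 1, 0, 0, 0, 1, 0, 1, 2, 0, 0, 0, 0, 0, 0, 0, 1, 2]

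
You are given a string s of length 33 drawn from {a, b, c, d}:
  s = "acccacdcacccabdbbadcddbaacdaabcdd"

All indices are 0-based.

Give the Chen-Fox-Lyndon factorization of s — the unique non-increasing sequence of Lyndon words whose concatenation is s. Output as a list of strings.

emit factor 1: 'acccacdc' (i=0, period=8)
emit factor 2: 'accc' (i=8, period=4)
emit factor 3: 'abdbbadcddb' (i=12, period=11)
emit factor 4: 'aacd' (i=23, period=4)
emit factor 5: 'aabcdd' (i=27, period=6)

["acccacdc", "accc", "abdbbadcddb", "aacd", "aabcdd"]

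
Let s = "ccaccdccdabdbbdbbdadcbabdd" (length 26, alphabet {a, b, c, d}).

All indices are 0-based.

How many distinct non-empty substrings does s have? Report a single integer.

310

sorted suffixes:
  #0 SA[0]=9  'abdbbdbbdadcbabdd'
  #1 SA[1]=22  'abdd'
  #2 SA[2]=2  'accdccdabdbbdbbdadcbabdd'
  #3 SA[3]=18  'adcbabdd'
  #4 SA[4]=21  'babdd'
  #5 SA[5]=15  'bbdadcbabdd'
  #6 SA[6]=12  'bbdbbdadcbabdd'
  #7 SA[7]=16  'bdadcbabdd'
  #8 SA[8]=13  'bdbbdadcbabdd'
  #9 SA[9]=10  'bdbbdbbdadcbabdd'
  #10 SA[10]=23  'bdd'
  #11 SA[11]=1  'caccdccdabdbbdbbdadcbabdd'
  #12 SA[12]=20  'cbabdd'
  #13 SA[13]=0  'ccaccdccdabdbbdbbdadcbabdd'
  #14 SA[14]=6  'ccdabdbbdbbdadcbabdd'
  #15 SA[15]=3  'ccdccdabdbbdbbdadcbabdd'
  #16 SA[16]=7  'cdabdbbdbbdadcbabdd'
  #17 SA[17]=4  'cdccdabdbbdbbdadcbabdd'
  #18 SA[18]=25  'd'
  #19 SA[19]=8  'dabdbbdbbdadcbabdd'
  #20 SA[20]=17  'dadcbabdd'
  #21 SA[21]=14  'dbbdadcbabdd'
  #22 SA[22]=11  'dbbdbbdadcbabdd'
  #23 SA[23]=19  'dcbabdd'
  #24 SA[24]=5  'dccdabdbbdbbdadcbabdd'
  #25 SA[25]=24  'dd'

SA = [9, 22, 2, 18, 21, 15, 12, 16, 13, 10, 23, 1, 20, 0, 6, 3, 7, 4, 25, 8, 17, 14, 11, 19, 5, 24]
rank  pair      lcp
   1  s[9:],s[22:]  3  'abd'
   2  s[22:],s[2:]  1  'a'
   3  s[2:],s[18:]  1  'a'
   4  s[18:],s[21:]  0  ''
   5  s[21:],s[15:]  1  'b'
   6  s[15:],s[12:]  3  'bbd'
   7  s[12:],s[16:]  1  'b'
   8  s[16:],s[13:]  2  'bd'
   9  s[13:],s[10:]  5  'bdbbd'
  10  s[10:],s[23:]  2  'bd'
  11  s[23:],s[1:]  0  ''
  12  s[1:],s[20:]  1  'c'
  13  s[20:],s[0:]  1  'c'
  14  s[0:],s[6:]  2  'cc'
  15  s[6:],s[3:]  3  'ccd'
  16  s[3:],s[7:]  1  'c'
  17  s[7:],s[4:]  2  'cd'
  18  s[4:],s[25:]  0  ''
  19  s[25:],s[8:]  1  'd'
  20  s[8:],s[17:]  2  'da'
  21  s[17:],s[14:]  1  'd'
  22  s[14:],s[11:]  4  'dbbd'
  23  s[11:],s[19:]  1  'd'
  24  s[19:],s[5:]  2  'dc'
  25  s[5:],s[24:]  1  'd'

n(n+1)/2 = 26·27/2 = 351
Σ LCP = 0 + 3 + 1 + 1 + 0 + 1 + 3 + 1 + 2 + 5 + 2 + 0 + 1 + 1 + 2 + 3 + 1 + 2 + 0 + 1 + 2 + 1 + 4 + 1 + 2 + 1 = 41
distinct = 351 − 41 = 310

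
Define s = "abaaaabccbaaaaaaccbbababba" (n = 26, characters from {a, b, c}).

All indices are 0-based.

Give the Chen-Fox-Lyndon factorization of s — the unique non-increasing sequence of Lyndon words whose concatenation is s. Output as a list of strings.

emit factor 1: 'ab' (i=0, period=2)
emit factor 2: 'aaaabccb' (i=2, period=8)
emit factor 3: 'aaaaaaccbbababb' (i=10, period=15)
emit factor 4: 'a' (i=25, period=1)

["ab", "aaaabccb", "aaaaaaccbbababb", "a"]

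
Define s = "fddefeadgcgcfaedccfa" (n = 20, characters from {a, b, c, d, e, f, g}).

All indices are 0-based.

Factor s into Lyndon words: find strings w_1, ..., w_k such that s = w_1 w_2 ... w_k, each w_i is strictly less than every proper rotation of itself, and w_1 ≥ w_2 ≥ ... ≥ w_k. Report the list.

["f", "ddefe", "adgcgcfaedccf", "a"]

emit factor 1: 'f' (i=0, period=1)
emit factor 2: 'ddefe' (i=1, period=5)
emit factor 3: 'adgcgcfaedccf' (i=6, period=13)
emit factor 4: 'a' (i=19, period=1)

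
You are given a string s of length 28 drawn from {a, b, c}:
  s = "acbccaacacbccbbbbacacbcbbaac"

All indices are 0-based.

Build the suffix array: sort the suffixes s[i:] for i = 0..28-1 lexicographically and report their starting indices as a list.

rank | idx | suffix
   0 |  25 | aac
   1 |   5 | aacacbccbbbbacacbcbbaac
   2 |  26 | ac
   3 |  17 | acacbcbbaac
   4 |   6 | acacbccbbbbacacbcbbaac
   5 |  19 | acbcbbaac
   6 |   0 | acbccaacacbccbbbbacacbcbbaac
   7 |   8 | acbccbbbbacacbcbbaac
   8 |  24 | baac
   9 |  16 | bacacbcbbaac
  10 |  23 | bbaac
  11 |  15 | bbacacbcbbaac
  12 |  14 | bbbacacbcbbaac
  13 |  13 | bbbbacacbcbbaac
  14 |  21 | bcbbaac
  15 |   2 | bccaacacbccbbbbacacbcbbaac
  16 |  10 | bccbbbbacacbcbbaac
  17 |  27 | c
  18 |   4 | caacacbccbbbbacacbcbbaac
  19 |  18 | cacbcbbaac
  20 |   7 | cacbccbbbbacacbcbbaac
  21 |  22 | cbbaac
  22 |  12 | cbbbbacacbcbbaac
  23 |  20 | cbcbbaac
  24 |   1 | cbccaacacbccbbbbacacbcbbaac
  25 |   9 | cbccbbbbacacbcbbaac
  26 |   3 | ccaacacbccbbbbacacbcbbaac
  27 |  11 | ccbbbbacacbcbbaac

[25, 5, 26, 17, 6, 19, 0, 8, 24, 16, 23, 15, 14, 13, 21, 2, 10, 27, 4, 18, 7, 22, 12, 20, 1, 9, 3, 11]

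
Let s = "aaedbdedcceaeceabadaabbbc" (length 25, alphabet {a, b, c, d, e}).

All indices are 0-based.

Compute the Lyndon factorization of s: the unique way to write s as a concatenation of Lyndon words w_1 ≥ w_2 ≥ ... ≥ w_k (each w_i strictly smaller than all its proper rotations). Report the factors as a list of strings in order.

["aaedbdedcceaeceabad", "aabbbc"]

emit factor 1: 'aaedbdedcceaeceabad' (i=0, period=19)
emit factor 2: 'aabbbc' (i=19, period=6)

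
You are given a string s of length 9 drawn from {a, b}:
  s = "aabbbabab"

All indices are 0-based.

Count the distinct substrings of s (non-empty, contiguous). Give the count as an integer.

rank | idx | suffix
   0 |   0 | aabbbabab
   1 |   7 | ab
   2 |   5 | abab
   3 |   1 | abbbabab
   4 |   8 | b
   5 |   6 | bab
   6 |   4 | babab
   7 |   3 | bbabab
   8 |   2 | bbbabab

SA = [0, 7, 5, 1, 8, 6, 4, 3, 2]
i: (SA[i-1],SA[i]) lcp shared
  1: (0,7) 1 'a'
  2: (7,5) 2 'ab'
  3: (5,1) 2 'ab'
  4: (1,8) 0 ''
  5: (8,6) 1 'b'
  6: (6,4) 3 'bab'
  7: (4,3) 1 'b'
  8: (3,2) 2 'bb'

n(n+1)/2 = 9·10/2 = 45
Σ LCP = 0 + 1 + 2 + 2 + 0 + 1 + 3 + 1 + 2 = 12
distinct = 45 − 12 = 33

33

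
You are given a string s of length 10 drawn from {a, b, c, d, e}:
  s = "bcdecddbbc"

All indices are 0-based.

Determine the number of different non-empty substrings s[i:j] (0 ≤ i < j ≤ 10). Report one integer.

47

sorted suffixes:
  #0 SA[0]=7  'bbc'
  #1 SA[1]=8  'bc'
  #2 SA[2]=0  'bcdecddbbc'
  #3 SA[3]=9  'c'
  #4 SA[4]=4  'cddbbc'
  #5 SA[5]=1  'cdecddbbc'
  #6 SA[6]=6  'dbbc'
  #7 SA[7]=5  'ddbbc'
  #8 SA[8]=2  'decddbbc'
  #9 SA[9]=3  'ecddbbc'

SA = [7, 8, 0, 9, 4, 1, 6, 5, 2, 3]
rank  pair      lcp
   1  s[7:],s[8:]  1  'b'
   2  s[8:],s[0:]  2  'bc'
   3  s[0:],s[9:]  0  ''
   4  s[9:],s[4:]  1  'c'
   5  s[4:],s[1:]  2  'cd'
   6  s[1:],s[6:]  0  ''
   7  s[6:],s[5:]  1  'd'
   8  s[5:],s[2:]  1  'd'
   9  s[2:],s[3:]  0  ''

n(n+1)/2 = 10·11/2 = 55
Σ LCP = 0 + 1 + 2 + 0 + 1 + 2 + 0 + 1 + 1 + 0 = 8
distinct = 55 − 8 = 47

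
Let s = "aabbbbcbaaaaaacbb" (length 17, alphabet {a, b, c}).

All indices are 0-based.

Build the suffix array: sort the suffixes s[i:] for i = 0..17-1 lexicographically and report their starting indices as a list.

[8, 9, 10, 11, 0, 12, 1, 13, 16, 7, 15, 2, 3, 4, 5, 6, 14]

rank | idx | suffix
   0 |   8 | aaaaaacbb
   1 |   9 | aaaaacbb
   2 |  10 | aaaacbb
   3 |  11 | aaacbb
   4 |   0 | aabbbbcbaaaaaacbb
   5 |  12 | aacbb
   6 |   1 | abbbbcbaaaaaacbb
   7 |  13 | acbb
   8 |  16 | b
   9 |   7 | baaaaaacbb
  10 |  15 | bb
  11 |   2 | bbbbcbaaaaaacbb
  12 |   3 | bbbcbaaaaaacbb
  13 |   4 | bbcbaaaaaacbb
  14 |   5 | bcbaaaaaacbb
  15 |   6 | cbaaaaaacbb
  16 |  14 | cbb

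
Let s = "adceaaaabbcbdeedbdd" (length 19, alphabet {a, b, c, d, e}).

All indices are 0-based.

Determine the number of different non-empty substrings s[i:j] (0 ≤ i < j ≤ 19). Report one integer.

172

sorted suffixes:
  #0 SA[0]=4  'aaaabbcbdeedbdd'
  #1 SA[1]=5  'aaabbcbdeedbdd'
  #2 SA[2]=6  'aabbcbdeedbdd'
  #3 SA[3]=7  'abbcbdeedbdd'
  #4 SA[4]=0  'adceaaaabbcbdeedbdd'
  #5 SA[5]=8  'bbcbdeedbdd'
  #6 SA[6]=9  'bcbdeedbdd'
  #7 SA[7]=16  'bdd'
  #8 SA[8]=11  'bdeedbdd'
  #9 SA[9]=10  'cbdeedbdd'
  #10 SA[10]=2  'ceaaaabbcbdeedbdd'
  #11 SA[11]=18  'd'
  #12 SA[12]=15  'dbdd'
  #13 SA[13]=1  'dceaaaabbcbdeedbdd'
  #14 SA[14]=17  'dd'
  #15 SA[15]=12  'deedbdd'
  #16 SA[16]=3  'eaaaabbcbdeedbdd'
  #17 SA[17]=14  'edbdd'
  #18 SA[18]=13  'eedbdd'

SA = [4, 5, 6, 7, 0, 8, 9, 16, 11, 10, 2, 18, 15, 1, 17, 12, 3, 14, 13]
i: (SA[i-1],SA[i]) lcp shared
  1: (4,5) 3 'aaa'
  2: (5,6) 2 'aa'
  3: (6,7) 1 'a'
  4: (7,0) 1 'a'
  5: (0,8) 0 ''
  6: (8,9) 1 'b'
  7: (9,16) 1 'b'
  8: (16,11) 2 'bd'
  9: (11,10) 0 ''
  10: (10,2) 1 'c'
  11: (2,18) 0 ''
  12: (18,15) 1 'd'
  13: (15,1) 1 'd'
  14: (1,17) 1 'd'
  15: (17,12) 1 'd'
  16: (12,3) 0 ''
  17: (3,14) 1 'e'
  18: (14,13) 1 'e'

n(n+1)/2 = 19·20/2 = 190
Σ LCP = 0 + 3 + 2 + 1 + 1 + 0 + 1 + 1 + 2 + 0 + 1 + 0 + 1 + 1 + 1 + 1 + 0 + 1 + 1 = 18
distinct = 190 − 18 = 172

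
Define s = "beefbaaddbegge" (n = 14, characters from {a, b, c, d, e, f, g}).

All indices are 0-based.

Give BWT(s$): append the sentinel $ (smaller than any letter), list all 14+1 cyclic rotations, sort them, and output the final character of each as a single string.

rank  rotation         last
    0  $beefbaaddbegge  e
    1  aaddbegge$beefb  b
    2  addbegge$beefba  a
    3  baaddbegge$beef  f
    4  beefbaaddbegge$  $
    5  begge$beefbaadd  d
    6  dbegge$beefbaad  d
    7  ddbegge$beefbaa  a
    8  e$beefbaaddbegg  g
    9  eefbaaddbegge$b  b
   10  efbaaddbegge$be  e
   11  egge$beefbaaddb  b
   12  fbaaddbegge$bee  e
   13  ge$beefbaaddbeg  g
   14  gge$beefbaaddbe  e

ebaf$ddagbebege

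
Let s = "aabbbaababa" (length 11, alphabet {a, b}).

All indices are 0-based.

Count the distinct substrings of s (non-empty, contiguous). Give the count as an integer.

49

sorted suffixes:
  #0 SA[0]=10  'a'
  #1 SA[1]=5  'aababa'
  #2 SA[2]=0  'aabbbaababa'
  #3 SA[3]=8  'aba'
  #4 SA[4]=6  'ababa'
  #5 SA[5]=1  'abbbaababa'
  #6 SA[6]=9  'ba'
  #7 SA[7]=4  'baababa'
  #8 SA[8]=7  'baba'
  #9 SA[9]=3  'bbaababa'
  #10 SA[10]=2  'bbbaababa'

SA = [10, 5, 0, 8, 6, 1, 9, 4, 7, 3, 2]
[i] adj suffixes → lcp
  [1] 10/5 → 1 ('a')
  [2] 5/0 → 3 ('aab')
  [3] 0/8 → 1 ('a')
  [4] 8/6 → 3 ('aba')
  [5] 6/1 → 2 ('ab')
  [6] 1/9 → 0 ('')
  [7] 9/4 → 2 ('ba')
  [8] 4/7 → 2 ('ba')
  [9] 7/3 → 1 ('b')
  [10] 3/2 → 2 ('bb')

n(n+1)/2 = 11·12/2 = 66
Σ LCP = 0 + 1 + 3 + 1 + 3 + 2 + 0 + 2 + 2 + 1 + 2 = 17
distinct = 66 − 17 = 49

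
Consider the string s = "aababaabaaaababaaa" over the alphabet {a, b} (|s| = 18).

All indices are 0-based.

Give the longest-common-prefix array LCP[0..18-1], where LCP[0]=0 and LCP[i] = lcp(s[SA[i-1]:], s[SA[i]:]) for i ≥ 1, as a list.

sorted suffixes:
  #0 SA[0]=17  'a'
  #1 SA[1]=16  'aa'
  #2 SA[2]=15  'aaa'
  #3 SA[3]=8  'aaaababaaa'
  #4 SA[4]=9  'aaababaaa'
  #5 SA[5]=5  'aabaaaababaaa'
  #6 SA[6]=10  'aababaaa'
  #7 SA[7]=0  'aababaabaaaababaaa'
  #8 SA[8]=13  'abaaa'
  #9 SA[9]=6  'abaaaababaaa'
  #10 SA[10]=3  'abaabaaaababaaa'
  #11 SA[11]=11  'ababaaa'
  #12 SA[12]=1  'ababaabaaaababaaa'
  #13 SA[13]=14  'baaa'
  #14 SA[14]=7  'baaaababaaa'
  #15 SA[15]=4  'baabaaaababaaa'
  #16 SA[16]=12  'babaaa'
  #17 SA[17]=2  'babaabaaaababaaa'

SA = [17, 16, 15, 8, 9, 5, 10, 0, 13, 6, 3, 11, 1, 14, 7, 4, 12, 2]
[i] adj suffixes → lcp
  [1] 17/16 → 1 ('a')
  [2] 16/15 → 2 ('aa')
  [3] 15/8 → 3 ('aaa')
  [4] 8/9 → 3 ('aaa')
  [5] 9/5 → 2 ('aa')
  [6] 5/10 → 4 ('aaba')
  [7] 10/0 → 7 ('aababaa')
  [8] 0/13 → 1 ('a')
  [9] 13/6 → 5 ('abaaa')
  [10] 6/3 → 4 ('abaa')
  [11] 3/11 → 3 ('aba')
  [12] 11/1 → 6 ('ababaa')
  [13] 1/14 → 0 ('')
  [14] 14/7 → 4 ('baaa')
  [15] 7/4 → 3 ('baa')
  [16] 4/12 → 2 ('ba')
  [17] 12/2 → 5 ('babaa')

[0, 1, 2, 3, 3, 2, 4, 7, 1, 5, 4, 3, 6, 0, 4, 3, 2, 5]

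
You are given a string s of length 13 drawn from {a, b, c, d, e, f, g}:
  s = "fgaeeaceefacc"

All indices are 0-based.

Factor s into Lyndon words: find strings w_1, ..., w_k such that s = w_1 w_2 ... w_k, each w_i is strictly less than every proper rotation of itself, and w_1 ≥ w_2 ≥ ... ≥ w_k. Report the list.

emit factor 1: 'fg' (i=0, period=2)
emit factor 2: 'aee' (i=2, period=3)
emit factor 3: 'aceef' (i=5, period=5)
emit factor 4: 'acc' (i=10, period=3)

["fg", "aee", "aceef", "acc"]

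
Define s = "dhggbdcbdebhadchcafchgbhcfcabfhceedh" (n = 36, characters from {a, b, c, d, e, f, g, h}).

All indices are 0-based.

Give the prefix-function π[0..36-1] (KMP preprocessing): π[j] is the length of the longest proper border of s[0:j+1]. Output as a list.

[0, 0, 0, 0, 0, 1, 0, 0, 1, 0, 0, 0, 0, 1, 0, 0, 0, 0, 0, 0, 0, 0, 0, 0, 0, 0, 0, 0, 0, 0, 0, 0, 0, 0, 1, 2]

π[0] = 0
j=1 s[j]='h': π[1]=0 (border '')
j=2 s[j]='g': π[2]=0 (border '')
j=3 s[j]='g': π[3]=0 (border '')
j=4 s[j]='b': π[4]=0 (border '')
j=5 s[j]='d': π[5]=1 (border 'd')
j=6 s[j]='c': k: 1→0; π[6]=0 (border '')
j=7 s[j]='b': π[7]=0 (border '')
j=8 s[j]='d': π[8]=1 (border 'd')
j=9 s[j]='e': k: 1→0; π[9]=0 (border '')
j=10 s[j]='b': π[10]=0 (border '')
j=11 s[j]='h': π[11]=0 (border '')
j=12 s[j]='a': π[12]=0 (border '')
j=13 s[j]='d': π[13]=1 (border 'd')
j=14 s[j]='c': k: 1→0; π[14]=0 (border '')
j=15 s[j]='h': π[15]=0 (border '')
j=16 s[j]='c': π[16]=0 (border '')
j=17 s[j]='a': π[17]=0 (border '')
j=18 s[j]='f': π[18]=0 (border '')
j=19 s[j]='c': π[19]=0 (border '')
j=20 s[j]='h': π[20]=0 (border '')
j=21 s[j]='g': π[21]=0 (border '')
j=22 s[j]='b': π[22]=0 (border '')
j=23 s[j]='h': π[23]=0 (border '')
j=24 s[j]='c': π[24]=0 (border '')
j=25 s[j]='f': π[25]=0 (border '')
j=26 s[j]='c': π[26]=0 (border '')
j=27 s[j]='a': π[27]=0 (border '')
j=28 s[j]='b': π[28]=0 (border '')
j=29 s[j]='f': π[29]=0 (border '')
j=30 s[j]='h': π[30]=0 (border '')
j=31 s[j]='c': π[31]=0 (border '')
j=32 s[j]='e': π[32]=0 (border '')
j=33 s[j]='e': π[33]=0 (border '')
j=34 s[j]='d': π[34]=1 (border 'd')
j=35 s[j]='h': π[35]=2 (border 'dh')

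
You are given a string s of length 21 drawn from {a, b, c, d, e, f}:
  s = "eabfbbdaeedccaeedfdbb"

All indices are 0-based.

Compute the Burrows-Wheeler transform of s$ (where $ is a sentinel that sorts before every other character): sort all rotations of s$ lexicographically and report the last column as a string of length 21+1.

rank  rotation                last
    0  $eabfbbdaeedccaeedfdbb  b
    1  abfbbdaeedccaeedfdbb$e  e
    2  aeedccaeedfdbb$eabfbbd  d
    3  aeedfdbb$eabfbbdaeedcc  c
    4  b$eabfbbdaeedccaeedfdb  b
    5  bb$eabfbbdaeedccaeedfd  d
    6  bbdaeedccaeedfdbb$eabf  f
    7  bdaeedccaeedfdbb$eabfb  b
    8  bfbbdaeedccaeedfdbb$ea  a
    9  caeedfdbb$eabfbbdaeedc  c
   10  ccaeedfdbb$eabfbbdaeed  d
   11  daeedccaeedfdbb$eabfbb  b
   12  dbb$eabfbbdaeedccaeedf  f
   13  dccaeedfdbb$eabfbbdaee  e
   14  dfdbb$eabfbbdaeedccaee  e
   15  eabfbbdaeedccaeedfdbb$  $
   16  edccaeedfdbb$eabfbbdae  e
   17  edfdbb$eabfbbdaeedccae  e
   18  eedccaeedfdbb$eabfbbda  a
   19  eedfdbb$eabfbbdaeedcca  a
   20  fbbdaeedccaeedfdbb$eab  b
   21  fdbb$eabfbbdaeedccaeed  d

bedcbdfbacdbfee$eeaabd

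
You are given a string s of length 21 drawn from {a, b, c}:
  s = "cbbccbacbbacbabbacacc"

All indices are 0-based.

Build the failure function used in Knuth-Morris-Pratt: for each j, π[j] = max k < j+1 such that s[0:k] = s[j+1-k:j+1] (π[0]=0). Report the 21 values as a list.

π[0] = 0
j=1 s[j]='b': π[1]=0 (border '')
j=2 s[j]='b': π[2]=0 (border '')
j=3 s[j]='c': π[3]=1 (border 'c')
j=4 s[j]='c': k: 1→0; π[4]=1 (border 'c')
j=5 s[j]='b': π[5]=2 (border 'cb')
j=6 s[j]='a': k: 2→0; π[6]=0 (border '')
j=7 s[j]='c': π[7]=1 (border 'c')
j=8 s[j]='b': π[8]=2 (border 'cb')
j=9 s[j]='b': π[9]=3 (border 'cbb')
j=10 s[j]='a': k: 3→0; π[10]=0 (border '')
j=11 s[j]='c': π[11]=1 (border 'c')
j=12 s[j]='b': π[12]=2 (border 'cb')
j=13 s[j]='a': k: 2→0; π[13]=0 (border '')
j=14 s[j]='b': π[14]=0 (border '')
j=15 s[j]='b': π[15]=0 (border '')
j=16 s[j]='a': π[16]=0 (border '')
j=17 s[j]='c': π[17]=1 (border 'c')
j=18 s[j]='a': k: 1→0; π[18]=0 (border '')
j=19 s[j]='c': π[19]=1 (border 'c')
j=20 s[j]='c': k: 1→0; π[20]=1 (border 'c')

[0, 0, 0, 1, 1, 2, 0, 1, 2, 3, 0, 1, 2, 0, 0, 0, 0, 1, 0, 1, 1]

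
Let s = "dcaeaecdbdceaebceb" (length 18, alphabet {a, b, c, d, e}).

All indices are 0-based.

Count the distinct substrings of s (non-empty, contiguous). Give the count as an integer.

rank | idx | suffix
   0 |   2 | aeaecdbdceaebceb
   1 |  12 | aebceb
   2 |   4 | aecdbdceaebceb
   3 |  17 | b
   4 |  14 | bceb
   5 |   8 | bdceaebceb
   6 |   1 | caeaecdbdceaebceb
   7 |   6 | cdbdceaebceb
   8 |  10 | ceaebceb
   9 |  15 | ceb
  10 |   7 | dbdceaebceb
  11 |   0 | dcaeaecdbdceaebceb
  12 |   9 | dceaebceb
  13 |  11 | eaebceb
  14 |   3 | eaecdbdceaebceb
  15 |  16 | eb
  16 |  13 | ebceb
  17 |   5 | ecdbdceaebceb

SA = [2, 12, 4, 17, 14, 8, 1, 6, 10, 15, 7, 0, 9, 11, 3, 16, 13, 5]
rank  pair      lcp
   1  s[2:],s[12:]  2  'ae'
   2  s[12:],s[4:]  2  'ae'
   3  s[4:],s[17:]  0  ''
   4  s[17:],s[14:]  1  'b'
   5  s[14:],s[8:]  1  'b'
   6  s[8:],s[1:]  0  ''
   7  s[1:],s[6:]  1  'c'
   8  s[6:],s[10:]  1  'c'
   9  s[10:],s[15:]  2  'ce'
  10  s[15:],s[7:]  0  ''
  11  s[7:],s[0:]  1  'd'
  12  s[0:],s[9:]  2  'dc'
  13  s[9:],s[11:]  0  ''
  14  s[11:],s[3:]  3  'eae'
  15  s[3:],s[16:]  1  'e'
  16  s[16:],s[13:]  2  'eb'
  17  s[13:],s[5:]  1  'e'

n(n+1)/2 = 18·19/2 = 171
Σ LCP = 0 + 2 + 2 + 0 + 1 + 1 + 0 + 1 + 1 + 2 + 0 + 1 + 2 + 0 + 3 + 1 + 2 + 1 = 20
distinct = 171 − 20 = 151

151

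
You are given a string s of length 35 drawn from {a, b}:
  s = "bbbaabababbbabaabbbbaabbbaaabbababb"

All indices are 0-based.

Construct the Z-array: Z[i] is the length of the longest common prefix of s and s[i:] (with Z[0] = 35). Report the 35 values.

Z[0]=35
i=1: outside box; Z[1]=2 grow→box=[1,3)
i=2: min(r-i=1, Z[1]=2)=1; Z[2]=1
i=3: outside box; Z[3]=0
i=4: outside box; Z[4]=0
i=5: outside box; Z[5]=1 grow→box=[5,6)
i=6: outside box; Z[6]=0
i=7: outside box; Z[7]=1 grow→box=[7,8)
i=8: outside box; Z[8]=0
i=9: outside box; Z[9]=4 grow→box=[9,13)
i=10: min(r-i=3, Z[1]=2)=2; Z[10]=2
i=11: min(r-i=2, Z[2]=1)=1; Z[11]=1
i=12: min(r-i=1, Z[3]=0)=0; Z[12]=0
i=13: outside box; Z[13]=1 grow→box=[13,14)
i=14: outside box; Z[14]=0
i=15: outside box; Z[15]=0
i=16: outside box; Z[16]=3 grow→box=[16,19)
i=17: min(r-i=2, Z[1]=2)=2; Z[17]=6 grow→box=[17,23)
i=18: min(r-i=5, Z[1]=2)=2; Z[18]=2
i=19: min(r-i=4, Z[2]=1)=1; Z[19]=1
i=20: min(r-i=3, Z[3]=0)=0; Z[20]=0
i=21: min(r-i=2, Z[4]=0)=0; Z[21]=0
i=22: min(r-i=1, Z[5]=1)=1; Z[22]=5 grow→box=[22,27)
i=23: min(r-i=4, Z[1]=2)=2; Z[23]=2
i=24: min(r-i=3, Z[2]=1)=1; Z[24]=1
i=25: min(r-i=2, Z[3]=0)=0; Z[25]=0
i=26: min(r-i=1, Z[4]=0)=0; Z[26]=0
i=27: outside box; Z[27]=0
i=28: outside box; Z[28]=2 grow→box=[28,30)
i=29: min(r-i=1, Z[1]=2)=1; Z[29]=1
i=30: outside box; Z[30]=0
i=31: outside box; Z[31]=1 grow→box=[31,32)
i=32: outside box; Z[32]=0
i=33: outside box; Z[33]=2 grow→box=[33,35)
i=34: min(r-i=1, Z[1]=2)=1; Z[34]=1

[35, 2, 1, 0, 0, 1, 0, 1, 0, 4, 2, 1, 0, 1, 0, 0, 3, 6, 2, 1, 0, 0, 5, 2, 1, 0, 0, 0, 2, 1, 0, 1, 0, 2, 1]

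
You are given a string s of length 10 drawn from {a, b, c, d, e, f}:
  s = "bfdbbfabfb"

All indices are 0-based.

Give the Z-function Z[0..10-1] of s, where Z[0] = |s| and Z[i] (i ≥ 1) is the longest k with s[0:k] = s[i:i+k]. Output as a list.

Z[0]=10
i=1: fresh scan; Z[1]=0
i=2: fresh scan; Z[2]=0
i=3: fresh scan; Z[3]=1 extend→box=[3,4)
i=4: fresh scan; Z[4]=2 extend→box=[4,6)
i=5: min(r-i=1, Z[1]=0)=0; Z[5]=0
i=6: fresh scan; Z[6]=0
i=7: fresh scan; Z[7]=2 extend→box=[7,9)
i=8: min(r-i=1, Z[1]=0)=0; Z[8]=0
i=9: fresh scan; Z[9]=1 extend→box=[9,10)

[10, 0, 0, 1, 2, 0, 0, 2, 0, 1]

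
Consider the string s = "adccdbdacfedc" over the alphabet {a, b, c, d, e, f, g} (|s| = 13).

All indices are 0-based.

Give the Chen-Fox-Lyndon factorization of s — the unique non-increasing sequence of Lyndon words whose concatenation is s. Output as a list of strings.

emit factor 1: 'adccdbd' (i=0, period=7)
emit factor 2: 'acfedc' (i=7, period=6)

["adccdbd", "acfedc"]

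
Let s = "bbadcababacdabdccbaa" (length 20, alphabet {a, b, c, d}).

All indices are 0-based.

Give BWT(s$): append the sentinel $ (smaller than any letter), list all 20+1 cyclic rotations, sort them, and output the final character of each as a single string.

aabcbdbbcaab$adcdacab

rank  rotation               last
    0  $bbadcababacdabdccbaa  a
    1  a$bbadcababacdabdccba  a
    2  aa$bbadcababacdabdccb  b
    3  ababacdabdccbaa$bbadc  c
    4  abacdabdccbaa$bbadcab  b
    5  abdccbaa$bbadcababacd  d
    6  acdabdccbaa$bbadcabab  b
    7  adcababacdabdccbaa$bb  b
    8  baa$bbadcababacdabdcc  c
    9  babacdabdccbaa$bbadca  a
   10  bacdabdccbaa$bbadcaba  a
   11  badcababacdabdccbaa$b  b
   12  bbadcababacdabdccbaa$  $
   13  bdccbaa$bbadcababacda  a
   14  cababacdabdccbaa$bbad  d
   15  cbaa$bbadcababacdabdc  c
   16  ccbaa$bbadcababacdabd  d
   17  cdabdccbaa$bbadcababa  a
   18  dabdccbaa$bbadcababac  c
   19  dcababacdabdccbaa$bba  a
   20  dccbaa$bbadcababacdab  b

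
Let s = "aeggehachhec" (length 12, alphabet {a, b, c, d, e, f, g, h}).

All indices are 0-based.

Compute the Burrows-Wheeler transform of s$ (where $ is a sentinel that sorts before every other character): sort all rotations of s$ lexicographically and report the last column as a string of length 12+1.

rank  rotation       last
    0  $aeggehachhec  c
    1  achhec$aeggeh  h
    2  aeggehachhec$  $
    3  c$aeggehachhe  e
    4  chhec$aeggeha  a
    5  ec$aeggehachh  h
    6  eggehachhec$a  a
    7  ehachhec$aegg  g
    8  gehachhec$aeg  g
    9  ggehachhec$ae  e
   10  hachhec$aegge  e
   11  hec$aeggehach  h
   12  hhec$aeggehac  c

ch$eahaggeehc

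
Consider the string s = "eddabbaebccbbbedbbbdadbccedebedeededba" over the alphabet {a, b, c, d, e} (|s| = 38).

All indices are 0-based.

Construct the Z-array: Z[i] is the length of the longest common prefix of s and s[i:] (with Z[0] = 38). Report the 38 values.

[38, 0, 0, 0, 0, 0, 0, 1, 0, 0, 0, 0, 0, 0, 2, 0, 0, 0, 0, 0, 0, 0, 0, 0, 0, 2, 0, 1, 0, 2, 0, 1, 2, 0, 2, 0, 0, 0]

Z[0]=38
i=1: i≥r, start 0; Z[1]=0
i=2: i≥r, start 0; Z[2]=0
i=3: i≥r, start 0; Z[3]=0
i=4: i≥r, start 0; Z[4]=0
i=5: i≥r, start 0; Z[5]=0
i=6: i≥r, start 0; Z[6]=0
i=7: i≥r, start 0; Z[7]=1 scan→box=[7,8)
i=8: i≥r, start 0; Z[8]=0
i=9: i≥r, start 0; Z[9]=0
i=10: i≥r, start 0; Z[10]=0
i=11: i≥r, start 0; Z[11]=0
i=12: i≥r, start 0; Z[12]=0
i=13: i≥r, start 0; Z[13]=0
i=14: i≥r, start 0; Z[14]=2 scan→box=[14,16)
i=15: min(r-i=1, Z[1]=0)=0; Z[15]=0
i=16: i≥r, start 0; Z[16]=0
i=17: i≥r, start 0; Z[17]=0
i=18: i≥r, start 0; Z[18]=0
i=19: i≥r, start 0; Z[19]=0
i=20: i≥r, start 0; Z[20]=0
i=21: i≥r, start 0; Z[21]=0
i=22: i≥r, start 0; Z[22]=0
i=23: i≥r, start 0; Z[23]=0
i=24: i≥r, start 0; Z[24]=0
i=25: i≥r, start 0; Z[25]=2 scan→box=[25,27)
i=26: min(r-i=1, Z[1]=0)=0; Z[26]=0
i=27: i≥r, start 0; Z[27]=1 scan→box=[27,28)
i=28: i≥r, start 0; Z[28]=0
i=29: i≥r, start 0; Z[29]=2 scan→box=[29,31)
i=30: min(r-i=1, Z[1]=0)=0; Z[30]=0
i=31: i≥r, start 0; Z[31]=1 scan→box=[31,32)
i=32: i≥r, start 0; Z[32]=2 scan→box=[32,34)
i=33: min(r-i=1, Z[1]=0)=0; Z[33]=0
i=34: i≥r, start 0; Z[34]=2 scan→box=[34,36)
i=35: min(r-i=1, Z[1]=0)=0; Z[35]=0
i=36: i≥r, start 0; Z[36]=0
i=37: i≥r, start 0; Z[37]=0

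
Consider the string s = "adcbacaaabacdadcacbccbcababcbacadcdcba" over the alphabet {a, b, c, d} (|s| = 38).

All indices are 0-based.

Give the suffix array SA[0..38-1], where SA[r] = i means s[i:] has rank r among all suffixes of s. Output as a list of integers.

[37, 6, 7, 23, 8, 25, 4, 29, 16, 10, 13, 0, 31, 36, 24, 3, 28, 9, 21, 26, 18, 5, 22, 15, 30, 35, 2, 27, 20, 17, 19, 11, 33, 12, 14, 34, 1, 32]

rank | idx | suffix
   0 |  37 | a
   1 |   6 | aaabacdadcacbccbcababcbacadcdcba
   2 |   7 | aabacdadcacbccbcababcbacadcdcba
   3 |  23 | ababcbacadcdcba
   4 |   8 | abacdadcacbccbcababcbacadcdcba
   5 |  25 | abcbacadcdcba
   6 |   4 | acaaabacdadcacbccbcababcbacadcdcba
   7 |  29 | acadcdcba
   8 |  16 | acbccbcababcbacadcdcba
   9 |  10 | acdadcacbccbcababcbacadcdcba
  10 |  13 | adcacbccbcababcbacadcdcba
  11 |   0 | adcbacaaabacdadcacbccbcababcbacadcdcba
  12 |  31 | adcdcba
  13 |  36 | ba
  14 |  24 | babcbacadcdcba
  15 |   3 | bacaaabacdadcacbccbcababcbacadcdcba
  16 |  28 | bacadcdcba
  17 |   9 | bacdadcacbccbcababcbacadcdcba
  18 |  21 | bcababcbacadcdcba
  19 |  26 | bcbacadcdcba
  20 |  18 | bccbcababcbacadcdcba
  21 |   5 | caaabacdadcacbccbcababcbacadcdcba
  22 |  22 | cababcbacadcdcba
  23 |  15 | cacbccbcababcbacadcdcba
  24 |  30 | cadcdcba
  25 |  35 | cba
  26 |   2 | cbacaaabacdadcacbccbcababcbacadcdcba
  27 |  27 | cbacadcdcba
  28 |  20 | cbcababcbacadcdcba
  29 |  17 | cbccbcababcbacadcdcba
  30 |  19 | ccbcababcbacadcdcba
  31 |  11 | cdadcacbccbcababcbacadcdcba
  32 |  33 | cdcba
  33 |  12 | dadcacbccbcababcbacadcdcba
  34 |  14 | dcacbccbcababcbacadcdcba
  35 |  34 | dcba
  36 |   1 | dcbacaaabacdadcacbccbcababcbacadcdcba
  37 |  32 | dcdcba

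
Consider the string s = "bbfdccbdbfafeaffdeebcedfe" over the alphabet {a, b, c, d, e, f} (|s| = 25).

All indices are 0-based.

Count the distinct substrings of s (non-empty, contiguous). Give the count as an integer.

302

rank→(start, suffix):
  0 → (10, 'afeaffdeebcedfe')
  1 → (13, 'affdeebcedfe')
  2 → (0, 'bbfdccbdbfafeaffdeebcedfe')
  3 → (19, 'bcedfe')
  4 → (6, 'bdbfafeaffdeebcedfe')
  5 → (8, 'bfafeaffdeebcedfe')
  6 → (1, 'bfdccbdbfafeaffdeebcedfe')
  7 → (5, 'cbdbfafeaffdeebcedfe')
  8 → (4, 'ccbdbfafeaffdeebcedfe')
  9 → (20, 'cedfe')
  10 → (7, 'dbfafeaffdeebcedfe')
  11 → (3, 'dccbdbfafeaffdeebcedfe')
  12 → (16, 'deebcedfe')
  13 → (22, 'dfe')
  14 → (24, 'e')
  15 → (12, 'eaffdeebcedfe')
  16 → (18, 'ebcedfe')
  17 → (21, 'edfe')
  18 → (17, 'eebcedfe')
  19 → (9, 'fafeaffdeebcedfe')
  20 → (2, 'fdccbdbfafeaffdeebcedfe')
  21 → (15, 'fdeebcedfe')
  22 → (23, 'fe')
  23 → (11, 'feaffdeebcedfe')
  24 → (14, 'ffdeebcedfe')

SA = [10, 13, 0, 19, 6, 8, 1, 5, 4, 20, 7, 3, 16, 22, 24, 12, 18, 21, 17, 9, 2, 15, 23, 11, 14]
[i] adj suffixes → lcp
  [1] 10/13 → 2 ('af')
  [2] 13/0 → 0 ('')
  [3] 0/19 → 1 ('b')
  [4] 19/6 → 1 ('b')
  [5] 6/8 → 1 ('b')
  [6] 8/1 → 2 ('bf')
  [7] 1/5 → 0 ('')
  [8] 5/4 → 1 ('c')
  [9] 4/20 → 1 ('c')
  [10] 20/7 → 0 ('')
  [11] 7/3 → 1 ('d')
  [12] 3/16 → 1 ('d')
  [13] 16/22 → 1 ('d')
  [14] 22/24 → 0 ('')
  [15] 24/12 → 1 ('e')
  [16] 12/18 → 1 ('e')
  [17] 18/21 → 1 ('e')
  [18] 21/17 → 1 ('e')
  [19] 17/9 → 0 ('')
  [20] 9/2 → 1 ('f')
  [21] 2/15 → 2 ('fd')
  [22] 15/23 → 1 ('f')
  [23] 23/11 → 2 ('fe')
  [24] 11/14 → 1 ('f')

n(n+1)/2 = 25·26/2 = 325
Σ LCP = 0 + 2 + 0 + 1 + 1 + 1 + 2 + 0 + 1 + 1 + 0 + 1 + 1 + 1 + 0 + 1 + 1 + 1 + 1 + 0 + 1 + 2 + 1 + 2 + 1 = 23
distinct = 325 − 23 = 302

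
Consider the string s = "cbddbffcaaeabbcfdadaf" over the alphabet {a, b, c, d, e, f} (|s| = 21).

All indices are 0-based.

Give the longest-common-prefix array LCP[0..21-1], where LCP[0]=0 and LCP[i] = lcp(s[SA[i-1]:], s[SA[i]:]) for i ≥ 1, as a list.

rank | idx | suffix
   0 |   8 | aaeabbcfdadaf
   1 |  11 | abbcfdadaf
   2 |  17 | adaf
   3 |   9 | aeabbcfdadaf
   4 |  19 | af
   5 |  12 | bbcfdadaf
   6 |  13 | bcfdadaf
   7 |   1 | bddbffcaaeabbcfdadaf
   8 |   4 | bffcaaeabbcfdadaf
   9 |   7 | caaeabbcfdadaf
  10 |   0 | cbddbffcaaeabbcfdadaf
  11 |  14 | cfdadaf
  12 |  16 | dadaf
  13 |  18 | daf
  14 |   3 | dbffcaaeabbcfdadaf
  15 |   2 | ddbffcaaeabbcfdadaf
  16 |  10 | eabbcfdadaf
  17 |  20 | f
  18 |   6 | fcaaeabbcfdadaf
  19 |  15 | fdadaf
  20 |   5 | ffcaaeabbcfdadaf

SA = [8, 11, 17, 9, 19, 12, 13, 1, 4, 7, 0, 14, 16, 18, 3, 2, 10, 20, 6, 15, 5]
i: (SA[i-1],SA[i]) lcp shared
  1: (8,11) 1 'a'
  2: (11,17) 1 'a'
  3: (17,9) 1 'a'
  4: (9,19) 1 'a'
  5: (19,12) 0 ''
  6: (12,13) 1 'b'
  7: (13,1) 1 'b'
  8: (1,4) 1 'b'
  9: (4,7) 0 ''
  10: (7,0) 1 'c'
  11: (0,14) 1 'c'
  12: (14,16) 0 ''
  13: (16,18) 2 'da'
  14: (18,3) 1 'd'
  15: (3,2) 1 'd'
  16: (2,10) 0 ''
  17: (10,20) 0 ''
  18: (20,6) 1 'f'
  19: (6,15) 1 'f'
  20: (15,5) 1 'f'

[0, 1, 1, 1, 1, 0, 1, 1, 1, 0, 1, 1, 0, 2, 1, 1, 0, 0, 1, 1, 1]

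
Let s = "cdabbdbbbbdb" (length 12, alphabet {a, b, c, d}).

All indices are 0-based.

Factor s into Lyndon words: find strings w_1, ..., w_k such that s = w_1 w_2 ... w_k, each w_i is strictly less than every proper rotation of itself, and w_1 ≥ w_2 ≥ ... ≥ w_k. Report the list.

emit factor 1: 'cd' (i=0, period=2)
emit factor 2: 'abbdbbbbdb' (i=2, period=10)

["cd", "abbdbbbbdb"]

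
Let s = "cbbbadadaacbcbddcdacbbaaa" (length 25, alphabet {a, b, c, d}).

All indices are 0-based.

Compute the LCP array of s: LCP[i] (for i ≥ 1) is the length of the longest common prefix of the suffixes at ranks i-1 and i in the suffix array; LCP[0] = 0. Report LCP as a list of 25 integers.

[0, 1, 2, 2, 1, 3, 1, 3, 0, 2, 1, 3, 2, 1, 1, 0, 3, 2, 2, 1, 0, 2, 2, 1, 1]

rank | idx | suffix
   0 |  24 | a
   1 |  23 | aa
   2 |  22 | aaa
   3 |   8 | aacbcbddcdacbbaaa
   4 |  18 | acbbaaa
   5 |   9 | acbcbddcdacbbaaa
   6 |   6 | adaacbcbddcdacbbaaa
   7 |   4 | adadaacbcbddcdacbbaaa
   8 |  21 | baaa
   9 |   3 | badadaacbcbddcdacbbaaa
  10 |  20 | bbaaa
  11 |   2 | bbadadaacbcbddcdacbbaaa
  12 |   1 | bbbadadaacbcbddcdacbbaaa
  13 |  11 | bcbddcdacbbaaa
  14 |  13 | bddcdacbbaaa
  15 |  19 | cbbaaa
  16 |   0 | cbbbadadaacbcbddcdacbbaaa
  17 |  10 | cbcbddcdacbbaaa
  18 |  12 | cbddcdacbbaaa
  19 |  16 | cdacbbaaa
  20 |   7 | daacbcbddcdacbbaaa
  21 |  17 | dacbbaaa
  22 |   5 | dadaacbcbddcdacbbaaa
  23 |  15 | dcdacbbaaa
  24 |  14 | ddcdacbbaaa

SA = [24, 23, 22, 8, 18, 9, 6, 4, 21, 3, 20, 2, 1, 11, 13, 19, 0, 10, 12, 16, 7, 17, 5, 15, 14]
rank  pair      lcp
   1  s[24:],s[23:]  1  'a'
   2  s[23:],s[22:]  2  'aa'
   3  s[22:],s[8:]  2  'aa'
   4  s[8:],s[18:]  1  'a'
   5  s[18:],s[9:]  3  'acb'
   6  s[9:],s[6:]  1  'a'
   7  s[6:],s[4:]  3  'ada'
   8  s[4:],s[21:]  0  ''
   9  s[21:],s[3:]  2  'ba'
  10  s[3:],s[20:]  1  'b'
  11  s[20:],s[2:]  3  'bba'
  12  s[2:],s[1:]  2  'bb'
  13  s[1:],s[11:]  1  'b'
  14  s[11:],s[13:]  1  'b'
  15  s[13:],s[19:]  0  ''
  16  s[19:],s[0:]  3  'cbb'
  17  s[0:],s[10:]  2  'cb'
  18  s[10:],s[12:]  2  'cb'
  19  s[12:],s[16:]  1  'c'
  20  s[16:],s[7:]  0  ''
  21  s[7:],s[17:]  2  'da'
  22  s[17:],s[5:]  2  'da'
  23  s[5:],s[15:]  1  'd'
  24  s[15:],s[14:]  1  'd'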